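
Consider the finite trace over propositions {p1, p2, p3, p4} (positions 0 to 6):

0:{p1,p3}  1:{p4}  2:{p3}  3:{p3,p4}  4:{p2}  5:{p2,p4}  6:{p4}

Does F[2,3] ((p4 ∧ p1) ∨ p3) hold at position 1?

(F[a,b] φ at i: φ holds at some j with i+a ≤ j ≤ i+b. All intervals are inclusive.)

Yes

Check ((p4 ∧ p1) ∨ p3) at each j in [3,4]:
  j=3: true
  j=4: false
Found at j=3 → formula holds.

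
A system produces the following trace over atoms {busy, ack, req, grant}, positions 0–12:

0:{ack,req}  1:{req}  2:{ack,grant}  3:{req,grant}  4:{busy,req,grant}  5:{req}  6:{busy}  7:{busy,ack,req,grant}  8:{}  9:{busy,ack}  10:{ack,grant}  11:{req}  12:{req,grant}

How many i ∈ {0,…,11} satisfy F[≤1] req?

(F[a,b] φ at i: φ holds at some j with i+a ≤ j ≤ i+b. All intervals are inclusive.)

Evaluate at each i in [0,11]:
  i=0: ✓ (witness j=0)
  i=1: ✓ (witness j=1)
  i=2: ✓ (witness j=3)
  i=3: ✓ (witness j=3)
  i=4: ✓ (witness j=4)
  i=5: ✓ (witness j=5)
  i=6: ✓ (witness j=7)
  i=7: ✓ (witness j=7)
  i=8: ✗ (none in [8,9])
  i=9: ✗ (none in [9,10])
  i=10: ✓ (witness j=11)
  i=11: ✓ (witness j=11)
Positions where it holds: {0, 1, 2, 3, 4, 5, 6, 7, 10, 11} → 10.

10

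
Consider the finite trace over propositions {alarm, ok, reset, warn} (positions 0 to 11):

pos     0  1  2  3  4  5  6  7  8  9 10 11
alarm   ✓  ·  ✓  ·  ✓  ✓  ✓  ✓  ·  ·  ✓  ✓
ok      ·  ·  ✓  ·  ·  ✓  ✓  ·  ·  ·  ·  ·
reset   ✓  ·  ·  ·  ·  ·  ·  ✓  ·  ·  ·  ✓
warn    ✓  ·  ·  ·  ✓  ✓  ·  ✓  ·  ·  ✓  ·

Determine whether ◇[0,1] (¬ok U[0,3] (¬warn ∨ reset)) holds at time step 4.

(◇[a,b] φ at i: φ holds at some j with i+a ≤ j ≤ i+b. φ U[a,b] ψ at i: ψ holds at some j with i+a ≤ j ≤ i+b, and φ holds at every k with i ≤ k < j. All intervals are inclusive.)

Does not hold

Check (¬ok U[0,3] (¬warn ∨ reset)) at each j in [4,5]:
  j=4: fails
  j=5: fails
No position in the window satisfies it → formula fails.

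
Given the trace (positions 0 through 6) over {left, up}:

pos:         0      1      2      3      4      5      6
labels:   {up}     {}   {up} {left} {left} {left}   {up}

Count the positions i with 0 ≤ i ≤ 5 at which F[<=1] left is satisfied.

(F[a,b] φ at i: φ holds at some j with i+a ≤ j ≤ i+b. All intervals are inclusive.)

Evaluate at each i in [0,5]:
  i=0: ✗ (none in [0,1])
  i=1: ✗ (none in [1,2])
  i=2: ✓ (witness j=3)
  i=3: ✓ (witness j=3)
  i=4: ✓ (witness j=4)
  i=5: ✓ (witness j=5)
Positions where it holds: {2, 3, 4, 5} → 4.

4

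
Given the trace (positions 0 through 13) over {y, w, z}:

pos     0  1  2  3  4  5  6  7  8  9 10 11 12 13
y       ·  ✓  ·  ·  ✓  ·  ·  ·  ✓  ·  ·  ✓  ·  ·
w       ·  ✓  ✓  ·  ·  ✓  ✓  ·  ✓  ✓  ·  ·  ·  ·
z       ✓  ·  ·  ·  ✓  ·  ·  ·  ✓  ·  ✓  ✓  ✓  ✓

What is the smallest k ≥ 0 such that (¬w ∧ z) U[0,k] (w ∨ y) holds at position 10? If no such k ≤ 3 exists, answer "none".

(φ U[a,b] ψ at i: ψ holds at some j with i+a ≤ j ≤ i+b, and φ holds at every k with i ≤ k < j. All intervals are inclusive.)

1

Need earliest j ≥ 10 with (w ∨ y), and (¬w ∧ z) at every k in [10,j-1].
  j=10: rhs fails.
  j=11: rhs holds; lhs holds on [10,10]. k = 1.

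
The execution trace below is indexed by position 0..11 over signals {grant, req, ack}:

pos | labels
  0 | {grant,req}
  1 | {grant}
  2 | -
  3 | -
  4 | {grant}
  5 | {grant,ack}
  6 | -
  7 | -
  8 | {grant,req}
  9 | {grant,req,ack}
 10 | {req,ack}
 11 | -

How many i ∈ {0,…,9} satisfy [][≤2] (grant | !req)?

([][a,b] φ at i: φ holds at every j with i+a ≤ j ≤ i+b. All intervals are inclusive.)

8

Evaluate at each i in [0,9]:
  i=0: ✓ (all of [0,2])
  i=1: ✓ (all of [1,3])
  i=2: ✓ (all of [2,4])
  i=3: ✓ (all of [3,5])
  i=4: ✓ (all of [4,6])
  i=5: ✓ (all of [5,7])
  i=6: ✓ (all of [6,8])
  i=7: ✓ (all of [7,9])
  i=8: ✗ (fails at j=10)
  i=9: ✗ (fails at j=10)
Positions where it holds: {0, 1, 2, 3, 4, 5, 6, 7} → 8.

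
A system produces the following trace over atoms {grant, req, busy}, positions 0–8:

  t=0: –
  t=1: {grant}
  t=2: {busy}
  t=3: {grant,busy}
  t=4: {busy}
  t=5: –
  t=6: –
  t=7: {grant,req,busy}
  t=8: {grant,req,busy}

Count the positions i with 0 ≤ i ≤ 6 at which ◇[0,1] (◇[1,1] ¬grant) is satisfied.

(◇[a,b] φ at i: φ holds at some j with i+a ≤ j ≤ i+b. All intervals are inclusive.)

6

Evaluate at each i in [0,6]:
  i=0: ✓ (witness j=1)
  i=1: ✓ (witness j=1)
  i=2: ✓ (witness j=3)
  i=3: ✓ (witness j=3)
  i=4: ✓ (witness j=4)
  i=5: ✓ (witness j=5)
  i=6: ✗ (none in [6,7])
Positions where it holds: {0, 1, 2, 3, 4, 5} → 6.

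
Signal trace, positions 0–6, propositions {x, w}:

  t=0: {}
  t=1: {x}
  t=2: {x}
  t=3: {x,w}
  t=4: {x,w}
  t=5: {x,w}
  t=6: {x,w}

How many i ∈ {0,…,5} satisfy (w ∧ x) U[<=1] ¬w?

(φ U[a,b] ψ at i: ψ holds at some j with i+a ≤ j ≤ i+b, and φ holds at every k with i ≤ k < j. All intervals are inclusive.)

3

Evaluate at each i in [0,5]:
  i=0: ✓ (rhs at j=0)
  i=1: ✓ (rhs at j=1)
  i=2: ✓ (rhs at j=2)
  i=3: ✗ (no rhs in [3,4])
  i=4: ✗ (no rhs in [4,5])
  i=5: ✗ (no rhs in [5,6])
Positions where it holds: {0, 1, 2} → 3.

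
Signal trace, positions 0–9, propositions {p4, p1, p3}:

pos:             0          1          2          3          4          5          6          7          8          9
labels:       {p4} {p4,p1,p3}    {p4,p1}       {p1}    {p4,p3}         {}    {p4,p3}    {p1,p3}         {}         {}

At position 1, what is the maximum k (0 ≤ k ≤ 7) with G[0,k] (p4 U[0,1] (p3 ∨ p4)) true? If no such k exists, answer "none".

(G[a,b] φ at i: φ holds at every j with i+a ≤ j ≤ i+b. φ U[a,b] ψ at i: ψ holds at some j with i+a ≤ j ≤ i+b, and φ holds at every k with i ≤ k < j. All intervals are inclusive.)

1

(p4 U[0,1] (p3 ∨ p4)) must hold from j=1 onward; find where it first fails.
  j=1: holds
  j=2: holds
  j=3: fails
Holds on [1,2], so largest k = 1.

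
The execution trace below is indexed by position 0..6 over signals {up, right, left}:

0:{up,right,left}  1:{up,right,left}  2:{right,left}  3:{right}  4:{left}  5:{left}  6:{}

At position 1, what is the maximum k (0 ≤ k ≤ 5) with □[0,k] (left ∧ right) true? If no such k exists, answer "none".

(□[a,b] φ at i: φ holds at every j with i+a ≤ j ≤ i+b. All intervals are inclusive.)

1

(left ∧ right) must hold from j=1 onward; find where it first fails.
  j=1: holds
  j=2: holds
  j=3: fails
Holds on [1,2], so largest k = 1.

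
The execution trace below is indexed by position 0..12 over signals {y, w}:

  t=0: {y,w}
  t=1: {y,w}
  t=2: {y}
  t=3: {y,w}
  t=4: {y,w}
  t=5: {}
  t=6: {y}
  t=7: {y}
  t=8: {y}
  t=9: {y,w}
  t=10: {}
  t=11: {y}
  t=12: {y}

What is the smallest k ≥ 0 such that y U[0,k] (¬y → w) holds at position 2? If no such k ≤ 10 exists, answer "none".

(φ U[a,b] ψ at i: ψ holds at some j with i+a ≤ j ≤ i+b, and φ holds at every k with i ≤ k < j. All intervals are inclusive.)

0

Need earliest j ≥ 2 with (¬y → w), and y at every k in [2,j-1].
  j=2: rhs holds (empty prefix). k = 0.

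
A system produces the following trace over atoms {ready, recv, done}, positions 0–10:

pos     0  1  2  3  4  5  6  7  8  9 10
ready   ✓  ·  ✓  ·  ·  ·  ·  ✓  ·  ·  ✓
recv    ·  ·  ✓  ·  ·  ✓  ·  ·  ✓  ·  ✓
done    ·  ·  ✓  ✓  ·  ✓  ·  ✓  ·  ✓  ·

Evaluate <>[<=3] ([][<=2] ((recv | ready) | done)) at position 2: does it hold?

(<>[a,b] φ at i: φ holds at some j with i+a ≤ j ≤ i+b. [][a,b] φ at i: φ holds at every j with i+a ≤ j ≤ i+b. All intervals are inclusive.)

Check [][<=2] ((recv | ready) | done) at each j in [2,5]:
  j=2: fails at 4
  j=3: fails at 4
  j=4: fails at 4
  j=5: fails at 6
No position in the window satisfies it → formula fails.

False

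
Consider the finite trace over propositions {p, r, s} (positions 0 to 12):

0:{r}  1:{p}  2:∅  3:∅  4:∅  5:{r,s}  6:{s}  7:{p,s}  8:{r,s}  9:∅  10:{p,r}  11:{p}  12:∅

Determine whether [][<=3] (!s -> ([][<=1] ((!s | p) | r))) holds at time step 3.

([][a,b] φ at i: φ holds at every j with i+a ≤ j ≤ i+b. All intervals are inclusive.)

True

Check (!s -> ([][<=1] ((!s | p) | r))) at every j in [3,6]:
  j=3: antecedent true; consequent holds on [3,4] → ✓
  j=4: antecedent true; consequent holds on [4,5] → ✓
  j=5: antecedent false → ✓
  j=6: antecedent false → ✓
All positions satisfy it → formula holds.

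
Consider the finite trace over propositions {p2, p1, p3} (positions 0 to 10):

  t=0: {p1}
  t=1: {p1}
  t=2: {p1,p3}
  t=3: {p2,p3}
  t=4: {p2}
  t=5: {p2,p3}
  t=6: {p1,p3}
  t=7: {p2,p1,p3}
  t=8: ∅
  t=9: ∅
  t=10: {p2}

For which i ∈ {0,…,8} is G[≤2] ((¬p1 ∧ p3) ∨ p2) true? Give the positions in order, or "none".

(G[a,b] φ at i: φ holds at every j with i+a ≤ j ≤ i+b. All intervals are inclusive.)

3

Evaluate at each i in [0,8]:
  i=0: ✗ (fails at j=0)
  i=1: ✗ (fails at j=1)
  i=2: ✗ (fails at j=2)
  i=3: ✓ (all of [3,5])
  i=4: ✗ (fails at j=6)
  i=5: ✗ (fails at j=6)
  i=6: ✗ (fails at j=6)
  i=7: ✗ (fails at j=8)
  i=8: ✗ (fails at j=8)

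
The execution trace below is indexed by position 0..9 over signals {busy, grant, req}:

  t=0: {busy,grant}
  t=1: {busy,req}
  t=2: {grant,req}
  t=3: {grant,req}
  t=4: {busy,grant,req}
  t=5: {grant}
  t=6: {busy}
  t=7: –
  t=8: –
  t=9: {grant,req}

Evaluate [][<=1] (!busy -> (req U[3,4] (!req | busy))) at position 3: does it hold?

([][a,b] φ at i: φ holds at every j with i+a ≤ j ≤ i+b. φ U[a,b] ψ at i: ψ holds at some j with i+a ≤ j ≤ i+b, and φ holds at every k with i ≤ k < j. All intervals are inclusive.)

Does not hold

Check (!busy -> (req U[3,4] (!req | busy))) at every j in [3,4]:
  j=3: antecedent true; consequent fails → ✗
  j=4: antecedent false → ✓
Fails at j=3 → formula fails.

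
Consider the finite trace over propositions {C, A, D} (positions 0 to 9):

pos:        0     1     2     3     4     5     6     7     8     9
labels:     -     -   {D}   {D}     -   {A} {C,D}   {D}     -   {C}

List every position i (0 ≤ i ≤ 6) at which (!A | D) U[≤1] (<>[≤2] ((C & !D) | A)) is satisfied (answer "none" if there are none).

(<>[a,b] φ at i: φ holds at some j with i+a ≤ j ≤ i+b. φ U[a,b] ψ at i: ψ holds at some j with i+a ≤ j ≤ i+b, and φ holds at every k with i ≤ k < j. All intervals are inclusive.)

2, 3, 4, 5, 6

Evaluate at each i in [0,6]:
  i=0: ✗ (no rhs in [0,1])
  i=1: ✗ (no rhs in [1,2])
  i=2: ✓ (rhs at j=3; lhs holds on [2,2])
  i=3: ✓ (rhs at j=3)
  i=4: ✓ (rhs at j=4)
  i=5: ✓ (rhs at j=5)
  i=6: ✓ (rhs at j=7; lhs holds on [6,6])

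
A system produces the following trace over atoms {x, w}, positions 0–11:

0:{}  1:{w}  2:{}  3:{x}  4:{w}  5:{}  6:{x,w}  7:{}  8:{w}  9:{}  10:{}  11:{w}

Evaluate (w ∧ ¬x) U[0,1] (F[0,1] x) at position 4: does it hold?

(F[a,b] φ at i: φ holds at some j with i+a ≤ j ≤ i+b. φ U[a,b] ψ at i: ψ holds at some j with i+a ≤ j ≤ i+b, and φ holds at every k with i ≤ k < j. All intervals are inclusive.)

Yes

Need some j in [4,5] with F[0,1] x, and (w ∧ ¬x) at every k in [4,j-1].
  j=4: F[0,1] x — fails (none in [4,5]).
  j=5: F[0,1] x holds; (w ∧ ¬x) holds at every k in [4,4] → satisfied.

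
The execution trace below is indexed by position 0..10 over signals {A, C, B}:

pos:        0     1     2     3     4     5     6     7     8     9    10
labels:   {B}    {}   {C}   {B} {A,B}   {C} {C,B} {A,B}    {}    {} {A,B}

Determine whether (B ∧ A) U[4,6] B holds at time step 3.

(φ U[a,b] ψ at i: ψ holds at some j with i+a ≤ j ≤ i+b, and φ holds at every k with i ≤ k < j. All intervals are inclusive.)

Need some j in [7,9] with B, and (B ∧ A) at every k in [3,j-1].
  j=7: B holds, but (B ∧ A) fails at k=3 → not this j.
  j=8: B false.
  j=9: B false.
No j in the window works → until fails.

Does not hold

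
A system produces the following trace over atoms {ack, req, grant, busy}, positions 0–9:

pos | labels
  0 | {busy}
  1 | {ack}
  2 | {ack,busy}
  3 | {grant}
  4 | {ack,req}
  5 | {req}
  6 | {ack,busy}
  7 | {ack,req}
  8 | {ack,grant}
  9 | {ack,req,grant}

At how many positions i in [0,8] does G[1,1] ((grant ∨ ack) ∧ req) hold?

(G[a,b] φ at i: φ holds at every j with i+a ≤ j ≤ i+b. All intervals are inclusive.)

Evaluate at each i in [0,8]:
  i=0: ✗ (fails at j=1)
  i=1: ✗ (fails at j=2)
  i=2: ✗ (fails at j=3)
  i=3: ✓ (all of [4,4])
  i=4: ✗ (fails at j=5)
  i=5: ✗ (fails at j=6)
  i=6: ✓ (all of [7,7])
  i=7: ✗ (fails at j=8)
  i=8: ✓ (all of [9,9])
Positions where it holds: {3, 6, 8} → 3.

3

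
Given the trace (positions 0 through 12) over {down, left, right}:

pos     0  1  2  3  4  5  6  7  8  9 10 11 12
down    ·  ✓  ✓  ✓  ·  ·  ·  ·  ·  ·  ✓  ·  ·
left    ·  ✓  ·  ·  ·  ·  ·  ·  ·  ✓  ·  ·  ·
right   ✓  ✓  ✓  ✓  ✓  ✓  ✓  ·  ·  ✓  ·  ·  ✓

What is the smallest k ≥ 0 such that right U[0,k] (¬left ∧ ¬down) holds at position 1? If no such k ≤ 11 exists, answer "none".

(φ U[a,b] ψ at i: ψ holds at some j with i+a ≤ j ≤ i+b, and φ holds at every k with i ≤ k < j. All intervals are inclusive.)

3

Need earliest j ≥ 1 with (¬left ∧ ¬down), and right at every k in [1,j-1].
  j=1: rhs fails.
  j=2: rhs fails.
  j=3: rhs fails.
  j=4: rhs holds; lhs holds on [1,3]. k = 3.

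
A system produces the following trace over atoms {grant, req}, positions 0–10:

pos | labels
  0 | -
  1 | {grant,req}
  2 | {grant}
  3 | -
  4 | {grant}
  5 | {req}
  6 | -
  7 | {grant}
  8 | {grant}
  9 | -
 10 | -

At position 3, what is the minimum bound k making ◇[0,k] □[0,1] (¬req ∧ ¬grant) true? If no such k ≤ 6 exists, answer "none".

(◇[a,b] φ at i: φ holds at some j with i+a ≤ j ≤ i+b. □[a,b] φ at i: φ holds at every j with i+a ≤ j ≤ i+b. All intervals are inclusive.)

6

Scan j = 3,4,… for □[0,1] (¬req ∧ ¬grant):
  j=3: fails
  j=4: fails
  j=5: fails
  j=6: fails
  j=7: fails
  j=8: fails
  j=9: holds
First hit at j=9, so smallest k = 9-3 = 6.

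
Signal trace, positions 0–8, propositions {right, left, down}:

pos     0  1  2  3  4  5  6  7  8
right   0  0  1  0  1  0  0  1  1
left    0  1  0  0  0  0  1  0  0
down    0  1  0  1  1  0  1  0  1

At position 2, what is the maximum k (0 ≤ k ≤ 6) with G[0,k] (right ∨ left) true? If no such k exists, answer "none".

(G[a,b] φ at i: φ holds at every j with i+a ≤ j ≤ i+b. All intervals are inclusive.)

0

(right ∨ left) must hold from j=2 onward; find where it first fails.
  j=2: holds
  j=3: fails
Holds on [2,2], so largest k = 0.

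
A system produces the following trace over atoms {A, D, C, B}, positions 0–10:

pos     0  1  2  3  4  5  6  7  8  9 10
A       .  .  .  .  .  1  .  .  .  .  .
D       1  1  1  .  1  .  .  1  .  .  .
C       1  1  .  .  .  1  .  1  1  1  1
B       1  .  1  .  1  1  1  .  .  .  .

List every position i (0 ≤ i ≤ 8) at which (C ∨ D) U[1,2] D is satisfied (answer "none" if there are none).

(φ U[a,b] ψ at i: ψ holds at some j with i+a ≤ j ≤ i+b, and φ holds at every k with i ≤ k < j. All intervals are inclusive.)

0, 1

Evaluate at each i in [0,8]:
  i=0: ✓ (rhs at j=1; lhs holds on [0,0])
  i=1: ✓ (rhs at j=2; lhs holds on [1,1])
  i=2: ✗ (lhs fails at k=3 before rhs at j=4)
  i=3: ✗ (lhs fails at k=3 before rhs at j=4)
  i=4: ✗ (no rhs in [5,6])
  i=5: ✗ (lhs fails at k=6 before rhs at j=7)
  i=6: ✗ (lhs fails at k=6 before rhs at j=7)
  i=7: ✗ (no rhs in [8,9])
  i=8: ✗ (no rhs in [9,10])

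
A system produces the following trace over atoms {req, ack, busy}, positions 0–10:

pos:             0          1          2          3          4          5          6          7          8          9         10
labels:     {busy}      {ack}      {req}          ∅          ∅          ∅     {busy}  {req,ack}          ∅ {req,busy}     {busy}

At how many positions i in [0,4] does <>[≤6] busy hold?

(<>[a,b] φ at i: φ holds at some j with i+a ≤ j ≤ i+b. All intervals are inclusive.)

Evaluate at each i in [0,4]:
  i=0: ✓ (witness j=0)
  i=1: ✓ (witness j=6)
  i=2: ✓ (witness j=6)
  i=3: ✓ (witness j=6)
  i=4: ✓ (witness j=6)
Positions where it holds: {0, 1, 2, 3, 4} → 5.

5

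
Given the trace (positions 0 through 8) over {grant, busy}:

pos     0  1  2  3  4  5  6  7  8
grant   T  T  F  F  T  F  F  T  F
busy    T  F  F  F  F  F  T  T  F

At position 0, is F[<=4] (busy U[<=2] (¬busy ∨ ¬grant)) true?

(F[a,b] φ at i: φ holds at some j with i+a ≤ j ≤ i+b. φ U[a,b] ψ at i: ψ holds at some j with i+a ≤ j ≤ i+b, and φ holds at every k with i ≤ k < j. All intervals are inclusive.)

Check (busy U[<=2] (¬busy ∨ ¬grant)) at each j in [0,4]:
  j=0: holds
  j=1: holds
  j=2: holds
  j=3: holds
  j=4: holds
Found at j=0 → formula holds.

True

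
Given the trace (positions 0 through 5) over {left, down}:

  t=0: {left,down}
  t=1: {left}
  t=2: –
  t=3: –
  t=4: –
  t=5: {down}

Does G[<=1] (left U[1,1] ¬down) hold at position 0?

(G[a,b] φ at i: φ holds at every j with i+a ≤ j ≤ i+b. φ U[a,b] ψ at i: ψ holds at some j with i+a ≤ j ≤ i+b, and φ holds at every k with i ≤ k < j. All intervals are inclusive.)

Holds

Check (left U[1,1] ¬down) at every j in [0,1]:
  j=0: holds
  j=1: holds
All positions satisfy it → formula holds.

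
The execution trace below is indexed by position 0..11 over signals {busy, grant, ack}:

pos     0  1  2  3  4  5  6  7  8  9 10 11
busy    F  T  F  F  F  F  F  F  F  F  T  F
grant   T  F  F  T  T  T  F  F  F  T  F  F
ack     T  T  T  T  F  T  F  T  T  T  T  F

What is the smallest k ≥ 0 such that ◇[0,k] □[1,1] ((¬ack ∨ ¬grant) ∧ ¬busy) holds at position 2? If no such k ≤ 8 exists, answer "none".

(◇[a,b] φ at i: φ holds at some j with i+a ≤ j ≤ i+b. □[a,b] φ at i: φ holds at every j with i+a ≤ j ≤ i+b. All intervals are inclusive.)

Scan j = 2,3,… for □[1,1] ((¬ack ∨ ¬grant) ∧ ¬busy):
  j=2: fails
  j=3: holds
First hit at j=3, so smallest k = 3-2 = 1.

1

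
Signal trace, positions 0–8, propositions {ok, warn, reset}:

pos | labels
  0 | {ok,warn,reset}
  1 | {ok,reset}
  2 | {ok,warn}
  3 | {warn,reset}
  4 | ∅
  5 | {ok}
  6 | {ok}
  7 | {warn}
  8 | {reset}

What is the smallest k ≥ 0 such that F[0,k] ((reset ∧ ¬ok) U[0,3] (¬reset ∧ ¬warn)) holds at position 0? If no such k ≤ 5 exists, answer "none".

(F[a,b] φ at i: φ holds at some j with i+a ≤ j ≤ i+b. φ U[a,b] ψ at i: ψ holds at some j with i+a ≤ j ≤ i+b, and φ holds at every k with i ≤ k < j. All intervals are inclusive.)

3

Scan j = 0,1,… for ((reset ∧ ¬ok) U[0,3] (¬reset ∧ ¬warn)):
  j=0: fails
  j=1: fails
  j=2: fails
  j=3: holds
First hit at j=3, so smallest k = 3-0 = 3.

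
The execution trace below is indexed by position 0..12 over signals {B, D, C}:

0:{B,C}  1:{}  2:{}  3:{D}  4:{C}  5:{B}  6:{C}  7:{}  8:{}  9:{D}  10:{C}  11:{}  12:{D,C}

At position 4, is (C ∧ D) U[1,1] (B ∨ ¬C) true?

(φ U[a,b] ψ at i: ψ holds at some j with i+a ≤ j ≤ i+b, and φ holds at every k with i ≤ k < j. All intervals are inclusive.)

Need some j in [5,5] with (B ∨ ¬C), and (C ∧ D) at every k in [4,j-1].
  j=5: (B ∨ ¬C) holds, but (C ∧ D) fails at k=4 → not this j.
No j in the window works → until fails.

False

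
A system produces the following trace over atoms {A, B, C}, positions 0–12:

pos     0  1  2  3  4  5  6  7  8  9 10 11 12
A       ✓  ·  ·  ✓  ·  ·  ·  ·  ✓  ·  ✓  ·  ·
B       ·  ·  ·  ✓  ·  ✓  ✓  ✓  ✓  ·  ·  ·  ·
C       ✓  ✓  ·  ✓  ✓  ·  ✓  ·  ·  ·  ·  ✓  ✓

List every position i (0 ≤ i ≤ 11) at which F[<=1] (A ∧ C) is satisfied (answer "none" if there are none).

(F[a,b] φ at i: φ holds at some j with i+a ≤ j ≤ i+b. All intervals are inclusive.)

Evaluate at each i in [0,11]:
  i=0: ✓ (witness j=0)
  i=1: ✗ (none in [1,2])
  i=2: ✓ (witness j=3)
  i=3: ✓ (witness j=3)
  i=4: ✗ (none in [4,5])
  i=5: ✗ (none in [5,6])
  i=6: ✗ (none in [6,7])
  i=7: ✗ (none in [7,8])
  i=8: ✗ (none in [8,9])
  i=9: ✗ (none in [9,10])
  i=10: ✗ (none in [10,11])
  i=11: ✗ (none in [11,12])

0, 2, 3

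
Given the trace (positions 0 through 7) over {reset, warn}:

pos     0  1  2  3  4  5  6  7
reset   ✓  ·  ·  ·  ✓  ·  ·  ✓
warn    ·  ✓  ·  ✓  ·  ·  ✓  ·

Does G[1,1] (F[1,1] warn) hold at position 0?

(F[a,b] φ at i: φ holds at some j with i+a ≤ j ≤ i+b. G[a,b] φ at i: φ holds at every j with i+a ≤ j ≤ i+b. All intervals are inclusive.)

Check F[1,1] warn at every j in [1,1]:
  j=1: fails (none in [2,2])
Fails at j=1 → formula fails.

False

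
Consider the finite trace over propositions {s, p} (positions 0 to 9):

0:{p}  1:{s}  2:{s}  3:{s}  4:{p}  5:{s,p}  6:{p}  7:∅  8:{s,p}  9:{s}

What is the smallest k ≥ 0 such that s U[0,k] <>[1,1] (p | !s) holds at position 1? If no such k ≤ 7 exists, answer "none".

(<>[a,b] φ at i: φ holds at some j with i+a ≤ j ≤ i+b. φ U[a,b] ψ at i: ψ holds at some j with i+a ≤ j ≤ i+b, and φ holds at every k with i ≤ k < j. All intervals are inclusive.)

Need earliest j ≥ 1 with <>[1,1] (p | !s), and s at every k in [1,j-1].
  j=1: rhs fails.
  j=2: rhs fails.
  j=3: rhs holds; lhs holds on [1,2]. k = 2.

2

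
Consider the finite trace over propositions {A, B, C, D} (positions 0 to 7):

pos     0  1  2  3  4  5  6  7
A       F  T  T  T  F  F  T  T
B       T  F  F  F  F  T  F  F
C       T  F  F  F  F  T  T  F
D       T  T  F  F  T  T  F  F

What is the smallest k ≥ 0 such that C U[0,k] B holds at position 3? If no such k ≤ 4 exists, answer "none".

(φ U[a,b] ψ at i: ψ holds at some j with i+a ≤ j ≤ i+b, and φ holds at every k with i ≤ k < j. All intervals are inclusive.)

none

Need earliest j ≥ 3 with B, and C at every k in [3,j-1].
  j=3: rhs fails.
  j=4: rhs fails.
  j=5: rhs holds but lhs fails at k=3.
  j=6: rhs fails.
  j=7: rhs fails.
No witness within the range → none.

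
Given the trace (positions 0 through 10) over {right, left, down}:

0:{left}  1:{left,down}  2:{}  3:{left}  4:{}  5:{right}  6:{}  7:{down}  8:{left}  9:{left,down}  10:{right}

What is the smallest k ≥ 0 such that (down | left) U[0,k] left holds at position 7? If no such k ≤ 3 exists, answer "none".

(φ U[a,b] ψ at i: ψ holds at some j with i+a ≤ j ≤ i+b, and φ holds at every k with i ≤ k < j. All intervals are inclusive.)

1

Need earliest j ≥ 7 with left, and (down | left) at every k in [7,j-1].
  j=7: rhs fails.
  j=8: rhs holds; lhs holds on [7,7]. k = 1.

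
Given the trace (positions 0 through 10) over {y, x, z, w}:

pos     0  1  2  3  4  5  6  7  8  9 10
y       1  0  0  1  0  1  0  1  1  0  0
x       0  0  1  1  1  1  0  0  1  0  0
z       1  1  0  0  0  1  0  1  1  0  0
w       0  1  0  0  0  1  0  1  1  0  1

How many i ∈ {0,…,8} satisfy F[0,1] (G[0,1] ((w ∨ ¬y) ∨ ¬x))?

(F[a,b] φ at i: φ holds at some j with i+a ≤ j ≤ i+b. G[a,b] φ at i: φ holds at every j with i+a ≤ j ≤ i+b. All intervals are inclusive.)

Evaluate at each i in [0,8]:
  i=0: ✓ (witness j=0)
  i=1: ✓ (witness j=1)
  i=2: ✗ (none in [2,3])
  i=3: ✓ (witness j=4)
  i=4: ✓ (witness j=4)
  i=5: ✓ (witness j=5)
  i=6: ✓ (witness j=6)
  i=7: ✓ (witness j=7)
  i=8: ✓ (witness j=8)
Positions where it holds: {0, 1, 3, 4, 5, 6, 7, 8} → 8.

8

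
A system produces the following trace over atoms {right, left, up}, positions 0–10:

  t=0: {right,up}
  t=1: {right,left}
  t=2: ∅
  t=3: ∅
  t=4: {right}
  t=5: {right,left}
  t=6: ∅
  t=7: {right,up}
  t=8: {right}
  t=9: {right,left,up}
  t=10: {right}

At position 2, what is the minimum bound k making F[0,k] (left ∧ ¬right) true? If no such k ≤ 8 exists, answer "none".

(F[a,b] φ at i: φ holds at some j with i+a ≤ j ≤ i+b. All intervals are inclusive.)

Scan j = 2,3,… for (left ∧ ¬right):
  j=2: fails
  j=3: fails
  j=4: fails
  j=5: fails
  j=6: fails
  j=7: fails
  j=8: fails
  j=9: fails
  j=10: fails
No j in [2,10] satisfies it → none.

none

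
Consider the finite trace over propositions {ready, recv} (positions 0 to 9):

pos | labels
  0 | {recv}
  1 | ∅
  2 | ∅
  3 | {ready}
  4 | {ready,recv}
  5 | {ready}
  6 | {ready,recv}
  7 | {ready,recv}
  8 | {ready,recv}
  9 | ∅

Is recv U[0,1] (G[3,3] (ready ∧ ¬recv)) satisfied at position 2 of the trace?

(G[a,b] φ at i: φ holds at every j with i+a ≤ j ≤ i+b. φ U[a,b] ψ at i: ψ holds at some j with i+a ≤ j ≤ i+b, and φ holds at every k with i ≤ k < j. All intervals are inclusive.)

Need some j in [2,3] with G[3,3] (ready ∧ ¬recv), and recv at every k in [2,j-1].
  j=2: G[3,3] (ready ∧ ¬recv) holds; no prefix to check → satisfied.

True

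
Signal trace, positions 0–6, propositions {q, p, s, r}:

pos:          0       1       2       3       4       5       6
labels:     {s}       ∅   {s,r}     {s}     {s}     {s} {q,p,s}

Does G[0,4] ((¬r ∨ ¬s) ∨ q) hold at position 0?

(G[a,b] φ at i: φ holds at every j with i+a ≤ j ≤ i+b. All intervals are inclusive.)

Check ((¬r ∨ ¬s) ∨ q) at every j in [0,4]:
  j=0: true
  j=1: true
  j=2: false
  j=3: true
  j=4: true
Fails at j=2 → formula fails.

No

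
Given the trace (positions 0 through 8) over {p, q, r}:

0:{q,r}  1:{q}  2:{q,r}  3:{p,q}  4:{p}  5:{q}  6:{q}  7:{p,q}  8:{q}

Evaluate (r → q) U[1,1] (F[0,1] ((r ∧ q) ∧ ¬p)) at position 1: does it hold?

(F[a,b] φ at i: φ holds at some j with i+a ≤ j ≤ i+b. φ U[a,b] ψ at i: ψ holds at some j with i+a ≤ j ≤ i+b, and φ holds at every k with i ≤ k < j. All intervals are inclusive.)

Holds

Need some j in [2,2] with F[0,1] ((r ∧ q) ∧ ¬p), and (r → q) at every k in [1,j-1].
  j=2: F[0,1] ((r ∧ q) ∧ ¬p) holds; (r → q) holds at every k in [1,1] → satisfied.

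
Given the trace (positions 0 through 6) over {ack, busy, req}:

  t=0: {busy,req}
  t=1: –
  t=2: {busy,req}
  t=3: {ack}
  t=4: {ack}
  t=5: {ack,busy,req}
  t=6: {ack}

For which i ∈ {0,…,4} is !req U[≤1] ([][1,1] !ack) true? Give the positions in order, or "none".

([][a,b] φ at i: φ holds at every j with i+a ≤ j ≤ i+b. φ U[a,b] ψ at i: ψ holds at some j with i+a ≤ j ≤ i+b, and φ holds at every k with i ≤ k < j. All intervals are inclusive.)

0, 1

Evaluate at each i in [0,4]:
  i=0: ✓ (rhs at j=0)
  i=1: ✓ (rhs at j=1)
  i=2: ✗ (no rhs in [2,3])
  i=3: ✗ (no rhs in [3,4])
  i=4: ✗ (no rhs in [4,5])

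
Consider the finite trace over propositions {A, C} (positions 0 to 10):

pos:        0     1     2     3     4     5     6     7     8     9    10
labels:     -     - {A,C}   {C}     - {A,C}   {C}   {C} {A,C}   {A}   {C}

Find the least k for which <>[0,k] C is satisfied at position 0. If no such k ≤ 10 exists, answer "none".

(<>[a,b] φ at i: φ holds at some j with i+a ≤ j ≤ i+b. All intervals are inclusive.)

2

Scan j = 0,1,… for C:
  j=0: fails
  j=1: fails
  j=2: holds
First hit at j=2, so smallest k = 2-0 = 2.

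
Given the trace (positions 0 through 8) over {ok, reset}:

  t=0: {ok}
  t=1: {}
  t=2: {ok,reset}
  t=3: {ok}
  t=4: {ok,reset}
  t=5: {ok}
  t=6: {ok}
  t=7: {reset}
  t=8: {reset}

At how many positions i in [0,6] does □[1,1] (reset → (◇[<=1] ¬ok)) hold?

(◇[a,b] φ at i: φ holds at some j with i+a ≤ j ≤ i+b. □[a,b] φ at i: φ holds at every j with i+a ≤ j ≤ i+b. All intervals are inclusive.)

Evaluate at each i in [0,6]:
  i=0: ✓ (all of [1,1])
  i=1: ✗ (fails at j=2)
  i=2: ✓ (all of [3,3])
  i=3: ✗ (fails at j=4)
  i=4: ✓ (all of [5,5])
  i=5: ✓ (all of [6,6])
  i=6: ✓ (all of [7,7])
Positions where it holds: {0, 2, 4, 5, 6} → 5.

5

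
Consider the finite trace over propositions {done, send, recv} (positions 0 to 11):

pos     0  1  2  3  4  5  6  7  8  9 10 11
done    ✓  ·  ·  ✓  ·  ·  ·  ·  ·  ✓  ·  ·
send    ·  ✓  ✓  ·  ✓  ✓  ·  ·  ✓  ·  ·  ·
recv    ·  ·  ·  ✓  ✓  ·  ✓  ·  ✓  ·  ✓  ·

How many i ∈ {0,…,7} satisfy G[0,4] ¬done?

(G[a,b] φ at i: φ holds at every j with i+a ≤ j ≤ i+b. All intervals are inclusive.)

1

Evaluate at each i in [0,7]:
  i=0: ✗ (fails at j=0)
  i=1: ✗ (fails at j=3)
  i=2: ✗ (fails at j=3)
  i=3: ✗ (fails at j=3)
  i=4: ✓ (all of [4,8])
  i=5: ✗ (fails at j=9)
  i=6: ✗ (fails at j=9)
  i=7: ✗ (fails at j=9)
Positions where it holds: {4} → 1.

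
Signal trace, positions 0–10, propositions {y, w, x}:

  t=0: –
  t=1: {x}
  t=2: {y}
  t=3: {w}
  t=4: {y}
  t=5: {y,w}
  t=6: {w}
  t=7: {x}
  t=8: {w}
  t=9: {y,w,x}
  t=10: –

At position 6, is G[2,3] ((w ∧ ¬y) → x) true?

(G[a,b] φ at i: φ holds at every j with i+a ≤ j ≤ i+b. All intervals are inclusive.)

Check ((w ∧ ¬y) → x) at every j in [8,9]:
  j=8: antecedent true; consequent false → ✗
  j=9: antecedent false → ✓
Fails at j=8 → formula fails.

Does not hold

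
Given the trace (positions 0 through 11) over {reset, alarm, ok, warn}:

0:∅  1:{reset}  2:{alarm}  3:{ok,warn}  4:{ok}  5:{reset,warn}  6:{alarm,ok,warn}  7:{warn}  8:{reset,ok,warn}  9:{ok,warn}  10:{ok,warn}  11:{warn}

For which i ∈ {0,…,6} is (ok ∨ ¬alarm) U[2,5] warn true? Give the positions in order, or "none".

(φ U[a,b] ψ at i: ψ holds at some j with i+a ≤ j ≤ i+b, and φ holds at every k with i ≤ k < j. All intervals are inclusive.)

Evaluate at each i in [0,6]:
  i=0: ✗ (lhs fails at k=2 before rhs at j=3)
  i=1: ✗ (lhs fails at k=2 before rhs at j=3)
  i=2: ✗ (lhs fails at k=2 before rhs at j=5)
  i=3: ✓ (rhs at j=5; lhs holds on [3,4])
  i=4: ✓ (rhs at j=6; lhs holds on [4,5])
  i=5: ✓ (rhs at j=7; lhs holds on [5,6])
  i=6: ✓ (rhs at j=8; lhs holds on [6,7])

3, 4, 5, 6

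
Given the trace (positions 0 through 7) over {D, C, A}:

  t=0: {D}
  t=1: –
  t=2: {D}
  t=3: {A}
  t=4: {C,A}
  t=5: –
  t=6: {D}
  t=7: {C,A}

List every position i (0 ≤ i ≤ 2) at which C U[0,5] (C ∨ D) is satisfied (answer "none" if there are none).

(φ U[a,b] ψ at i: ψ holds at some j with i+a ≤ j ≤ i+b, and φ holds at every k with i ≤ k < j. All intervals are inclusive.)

Evaluate at each i in [0,2]:
  i=0: ✓ (rhs at j=0)
  i=1: ✗ (lhs fails at k=1 before rhs at j=2)
  i=2: ✓ (rhs at j=2)

0, 2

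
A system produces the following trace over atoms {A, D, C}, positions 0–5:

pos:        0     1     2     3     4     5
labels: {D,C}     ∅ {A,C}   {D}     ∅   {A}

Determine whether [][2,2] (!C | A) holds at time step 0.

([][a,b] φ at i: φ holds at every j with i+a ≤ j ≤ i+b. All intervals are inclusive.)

Check (!C | A) at every j in [2,2]:
  j=2: true
All positions satisfy it → formula holds.

Yes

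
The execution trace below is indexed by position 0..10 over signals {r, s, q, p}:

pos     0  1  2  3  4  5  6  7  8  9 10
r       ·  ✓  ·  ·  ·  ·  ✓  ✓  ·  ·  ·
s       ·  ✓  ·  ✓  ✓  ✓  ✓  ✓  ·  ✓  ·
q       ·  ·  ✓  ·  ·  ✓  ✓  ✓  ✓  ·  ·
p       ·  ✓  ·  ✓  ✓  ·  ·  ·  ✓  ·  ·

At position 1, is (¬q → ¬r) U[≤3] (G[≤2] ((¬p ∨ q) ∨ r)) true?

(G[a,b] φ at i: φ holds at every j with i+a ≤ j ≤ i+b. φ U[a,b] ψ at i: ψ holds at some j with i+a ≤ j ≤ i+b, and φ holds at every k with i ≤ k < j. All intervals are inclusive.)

No

Need some j in [1,4] with G[≤2] ((¬p ∨ q) ∨ r), and (¬q → ¬r) at every k in [1,j-1].
  j=1: G[≤2] ((¬p ∨ q) ∨ r) — fails at 3.
  j=2: G[≤2] ((¬p ∨ q) ∨ r) — fails at 3.
  j=3: G[≤2] ((¬p ∨ q) ∨ r) — fails at 3.
  j=4: G[≤2] ((¬p ∨ q) ∨ r) — fails at 4.
No j in the window works → until fails.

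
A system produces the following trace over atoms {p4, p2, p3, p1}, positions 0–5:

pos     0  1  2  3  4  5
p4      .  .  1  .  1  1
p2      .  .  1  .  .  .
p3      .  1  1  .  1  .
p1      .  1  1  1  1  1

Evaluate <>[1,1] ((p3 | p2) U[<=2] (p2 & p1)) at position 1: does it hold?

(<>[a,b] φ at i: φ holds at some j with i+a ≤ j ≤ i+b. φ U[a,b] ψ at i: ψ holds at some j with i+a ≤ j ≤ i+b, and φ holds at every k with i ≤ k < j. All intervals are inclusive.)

Check ((p3 | p2) U[<=2] (p2 & p1)) at each j in [2,2]:
  j=2: holds
Found at j=2 → formula holds.

Holds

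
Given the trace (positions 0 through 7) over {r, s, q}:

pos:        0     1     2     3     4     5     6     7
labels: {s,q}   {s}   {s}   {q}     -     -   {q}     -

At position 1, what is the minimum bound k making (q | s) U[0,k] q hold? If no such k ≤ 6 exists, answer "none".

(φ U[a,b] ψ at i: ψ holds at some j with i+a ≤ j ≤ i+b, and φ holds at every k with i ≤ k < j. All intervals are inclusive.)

2

Need earliest j ≥ 1 with q, and (q | s) at every k in [1,j-1].
  j=1: rhs fails.
  j=2: rhs fails.
  j=3: rhs holds; lhs holds on [1,2]. k = 2.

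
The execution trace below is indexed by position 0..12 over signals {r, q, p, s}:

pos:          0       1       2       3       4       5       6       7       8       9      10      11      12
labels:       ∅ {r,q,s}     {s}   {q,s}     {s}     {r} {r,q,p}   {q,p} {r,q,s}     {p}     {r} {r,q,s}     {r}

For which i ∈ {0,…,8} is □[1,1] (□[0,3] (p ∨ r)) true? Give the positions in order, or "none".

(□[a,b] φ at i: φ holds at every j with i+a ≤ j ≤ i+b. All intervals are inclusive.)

4, 5, 6, 7, 8

Evaluate at each i in [0,8]:
  i=0: ✗ (fails at j=1)
  i=1: ✗ (fails at j=2)
  i=2: ✗ (fails at j=3)
  i=3: ✗ (fails at j=4)
  i=4: ✓ (all of [5,5])
  i=5: ✓ (all of [6,6])
  i=6: ✓ (all of [7,7])
  i=7: ✓ (all of [8,8])
  i=8: ✓ (all of [9,9])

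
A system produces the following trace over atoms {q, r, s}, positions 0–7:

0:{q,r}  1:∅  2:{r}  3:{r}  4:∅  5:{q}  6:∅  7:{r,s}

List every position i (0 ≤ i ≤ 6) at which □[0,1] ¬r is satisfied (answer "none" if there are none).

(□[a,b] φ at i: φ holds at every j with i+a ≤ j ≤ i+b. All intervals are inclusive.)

Evaluate at each i in [0,6]:
  i=0: ✗ (fails at j=0)
  i=1: ✗ (fails at j=2)
  i=2: ✗ (fails at j=2)
  i=3: ✗ (fails at j=3)
  i=4: ✓ (all of [4,5])
  i=5: ✓ (all of [5,6])
  i=6: ✗ (fails at j=7)

4, 5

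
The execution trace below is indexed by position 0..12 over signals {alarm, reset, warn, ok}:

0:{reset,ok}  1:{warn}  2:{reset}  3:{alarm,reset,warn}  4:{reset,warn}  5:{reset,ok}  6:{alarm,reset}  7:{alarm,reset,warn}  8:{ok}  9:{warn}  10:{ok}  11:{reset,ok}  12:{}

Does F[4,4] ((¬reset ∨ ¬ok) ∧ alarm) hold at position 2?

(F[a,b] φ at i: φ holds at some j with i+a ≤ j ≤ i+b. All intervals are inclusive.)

Check ((¬reset ∨ ¬ok) ∧ alarm) at each j in [6,6]:
  j=6: true
Found at j=6 → formula holds.

Yes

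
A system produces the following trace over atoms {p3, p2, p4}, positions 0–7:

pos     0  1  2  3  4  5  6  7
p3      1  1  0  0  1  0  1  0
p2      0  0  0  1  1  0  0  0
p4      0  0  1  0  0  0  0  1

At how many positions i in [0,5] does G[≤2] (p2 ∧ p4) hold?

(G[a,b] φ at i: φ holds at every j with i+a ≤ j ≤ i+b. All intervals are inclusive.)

Evaluate at each i in [0,5]:
  i=0: ✗ (fails at j=0)
  i=1: ✗ (fails at j=1)
  i=2: ✗ (fails at j=2)
  i=3: ✗ (fails at j=3)
  i=4: ✗ (fails at j=4)
  i=5: ✗ (fails at j=5)
Positions where it holds: {} → 0.

0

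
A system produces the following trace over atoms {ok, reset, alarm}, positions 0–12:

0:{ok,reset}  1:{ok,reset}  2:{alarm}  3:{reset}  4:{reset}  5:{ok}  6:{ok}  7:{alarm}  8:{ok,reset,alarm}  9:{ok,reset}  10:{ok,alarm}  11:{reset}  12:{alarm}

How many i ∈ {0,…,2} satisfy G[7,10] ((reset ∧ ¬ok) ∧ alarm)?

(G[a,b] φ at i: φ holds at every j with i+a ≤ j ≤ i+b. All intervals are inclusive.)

Evaluate at each i in [0,2]:
  i=0: ✗ (fails at j=7)
  i=1: ✗ (fails at j=8)
  i=2: ✗ (fails at j=9)
Positions where it holds: {} → 0.

0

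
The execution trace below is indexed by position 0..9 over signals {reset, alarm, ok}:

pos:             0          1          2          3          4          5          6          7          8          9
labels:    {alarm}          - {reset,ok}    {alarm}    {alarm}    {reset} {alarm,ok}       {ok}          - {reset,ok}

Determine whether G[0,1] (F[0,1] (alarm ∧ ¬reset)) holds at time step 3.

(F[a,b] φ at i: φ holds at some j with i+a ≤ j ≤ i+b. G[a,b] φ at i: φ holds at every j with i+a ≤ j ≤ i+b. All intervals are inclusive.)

Check F[0,1] (alarm ∧ ¬reset) at every j in [3,4]:
  j=3: holds (witness at 3)
  j=4: holds (witness at 4)
All positions satisfy it → formula holds.

Yes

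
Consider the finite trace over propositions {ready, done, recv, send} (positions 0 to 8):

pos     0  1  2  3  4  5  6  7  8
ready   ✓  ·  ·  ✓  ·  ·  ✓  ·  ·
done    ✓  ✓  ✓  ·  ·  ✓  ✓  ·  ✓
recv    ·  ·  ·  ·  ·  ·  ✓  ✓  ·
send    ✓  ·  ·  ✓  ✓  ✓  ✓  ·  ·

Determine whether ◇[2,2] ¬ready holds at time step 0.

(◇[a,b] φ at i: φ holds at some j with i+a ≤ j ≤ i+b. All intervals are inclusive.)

Check ¬ready at each j in [2,2]:
  j=2: true
Found at j=2 → formula holds.

True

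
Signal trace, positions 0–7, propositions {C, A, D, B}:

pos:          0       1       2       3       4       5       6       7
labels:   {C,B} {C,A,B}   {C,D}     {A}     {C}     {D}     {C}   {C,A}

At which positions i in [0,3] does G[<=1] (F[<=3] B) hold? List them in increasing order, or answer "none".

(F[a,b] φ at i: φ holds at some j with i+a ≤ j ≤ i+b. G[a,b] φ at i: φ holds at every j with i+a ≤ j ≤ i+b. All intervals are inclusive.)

Evaluate at each i in [0,3]:
  i=0: ✓ (all of [0,1])
  i=1: ✗ (fails at j=2)
  i=2: ✗ (fails at j=2)
  i=3: ✗ (fails at j=3)

0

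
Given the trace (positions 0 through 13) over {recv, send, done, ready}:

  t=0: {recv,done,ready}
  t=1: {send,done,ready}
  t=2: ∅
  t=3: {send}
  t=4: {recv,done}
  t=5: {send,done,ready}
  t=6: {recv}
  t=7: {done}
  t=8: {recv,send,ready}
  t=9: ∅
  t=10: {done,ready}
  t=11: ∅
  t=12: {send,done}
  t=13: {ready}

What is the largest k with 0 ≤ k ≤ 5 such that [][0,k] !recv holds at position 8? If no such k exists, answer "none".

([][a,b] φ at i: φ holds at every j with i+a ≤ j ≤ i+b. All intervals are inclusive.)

none

!recv must hold from j=8 onward; find where it first fails.
  j=8: fails → no k works.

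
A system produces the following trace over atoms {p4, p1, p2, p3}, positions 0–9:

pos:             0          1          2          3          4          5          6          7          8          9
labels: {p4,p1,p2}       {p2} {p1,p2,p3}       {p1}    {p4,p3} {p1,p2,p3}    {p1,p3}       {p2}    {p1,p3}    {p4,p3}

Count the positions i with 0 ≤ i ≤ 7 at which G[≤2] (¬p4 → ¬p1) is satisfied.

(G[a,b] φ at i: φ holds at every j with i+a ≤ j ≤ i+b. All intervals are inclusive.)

Evaluate at each i in [0,7]:
  i=0: ✗ (fails at j=2)
  i=1: ✗ (fails at j=2)
  i=2: ✗ (fails at j=2)
  i=3: ✗ (fails at j=3)
  i=4: ✗ (fails at j=5)
  i=5: ✗ (fails at j=5)
  i=6: ✗ (fails at j=6)
  i=7: ✗ (fails at j=8)
Positions where it holds: {} → 0.

0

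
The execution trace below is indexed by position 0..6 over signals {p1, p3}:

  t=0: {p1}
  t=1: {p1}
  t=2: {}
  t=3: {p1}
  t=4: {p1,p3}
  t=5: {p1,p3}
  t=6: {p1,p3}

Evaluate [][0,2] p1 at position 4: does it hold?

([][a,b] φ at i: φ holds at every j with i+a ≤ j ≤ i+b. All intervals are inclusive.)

Yes

Check p1 at every j in [4,6]:
  j=4: true
  j=5: true
  j=6: true
All positions satisfy it → formula holds.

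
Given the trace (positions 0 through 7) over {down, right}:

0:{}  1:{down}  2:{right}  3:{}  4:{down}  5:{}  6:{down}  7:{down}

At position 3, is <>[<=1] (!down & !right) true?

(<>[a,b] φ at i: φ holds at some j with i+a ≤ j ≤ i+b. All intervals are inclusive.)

Holds

Check (!down & !right) at each j in [3,4]:
  j=3: true
  j=4: false
Found at j=3 → formula holds.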